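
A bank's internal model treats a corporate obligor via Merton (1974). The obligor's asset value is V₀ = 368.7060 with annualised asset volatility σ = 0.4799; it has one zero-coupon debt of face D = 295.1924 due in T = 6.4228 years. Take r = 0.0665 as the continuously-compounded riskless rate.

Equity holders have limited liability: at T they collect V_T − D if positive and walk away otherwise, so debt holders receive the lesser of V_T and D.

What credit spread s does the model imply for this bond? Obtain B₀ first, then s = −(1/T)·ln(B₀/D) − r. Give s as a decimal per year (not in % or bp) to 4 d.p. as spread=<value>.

spread=0.0527

d₁ = [ln(V₀/D) + (r + σ²/2)T] / (σ√T)
   = [ln(368.7060/295.1924) + (0.0665 + 0.5·0.4799²)·6.4228] / (0.4799·√6.4228)
   = [0.222372 + 1.166714] / 1.216222 = 1.142132
d₂ = d₁ − σ√T = 1.142132 − 1.216222 = -0.074090
N(d₁) = 0.873300,  N(d₂) = 0.470469,  e^(−rT) = 0.652388
E₀ = V₀·N(d₁) − D·e^(−rT)·N(d₂)
   = 368.7060·0.873300 − 295.1924·0.652388·0.470469 = 231.388177
B₀ = V₀ − E₀ = 368.7060 − 231.388177 = 137.317823
spread = −(1/T)·ln(B₀/D) − r = −(1/6.4228)·ln(137.317823/295.1924) − 0.0665 = 0.05265819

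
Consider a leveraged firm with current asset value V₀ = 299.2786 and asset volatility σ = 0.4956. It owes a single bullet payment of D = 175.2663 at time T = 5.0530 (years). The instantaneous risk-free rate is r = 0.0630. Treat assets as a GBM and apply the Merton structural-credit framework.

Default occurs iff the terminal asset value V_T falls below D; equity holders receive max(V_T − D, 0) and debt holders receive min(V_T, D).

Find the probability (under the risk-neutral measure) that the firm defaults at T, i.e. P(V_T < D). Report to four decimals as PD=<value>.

PD=0.4172

d₁ = [ln(V₀/D) + (r + σ²/2)T] / (σ√T)
   = [ln(299.2786/175.2663) + (0.0630 + 0.5·0.4956²)·5.0530] / (0.4956·√5.0530)
   = [0.535068 + 0.938896] / 1.114053 = 1.323065
d₂ = d₁ − σ√T = 1.323065 − 1.114053 = 0.209012
risk-neutral PD = N(−d₂) = N(-0.209012) = 0.417220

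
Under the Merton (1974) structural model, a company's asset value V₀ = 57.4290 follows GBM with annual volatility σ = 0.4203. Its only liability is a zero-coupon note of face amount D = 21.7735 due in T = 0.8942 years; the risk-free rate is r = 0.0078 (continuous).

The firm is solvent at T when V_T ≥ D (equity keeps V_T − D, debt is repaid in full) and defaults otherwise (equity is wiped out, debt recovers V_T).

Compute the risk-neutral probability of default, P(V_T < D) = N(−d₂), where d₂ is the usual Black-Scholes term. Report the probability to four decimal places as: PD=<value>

d₁ = [ln(V₀/D) + (r + σ²/2)T] / (σ√T)
   = [ln(57.4290/21.7735) + (0.0078 + 0.5·0.4203²)·0.8942] / (0.4203·√0.8942)
   = [0.969856 + 0.085956] / 0.397445 = 2.656499
d₂ = d₁ − σ√T = 2.656499 − 0.397445 = 2.259055
risk-neutral PD = N(−d₂) = N(-2.259055) = 0.011940

PD=0.0119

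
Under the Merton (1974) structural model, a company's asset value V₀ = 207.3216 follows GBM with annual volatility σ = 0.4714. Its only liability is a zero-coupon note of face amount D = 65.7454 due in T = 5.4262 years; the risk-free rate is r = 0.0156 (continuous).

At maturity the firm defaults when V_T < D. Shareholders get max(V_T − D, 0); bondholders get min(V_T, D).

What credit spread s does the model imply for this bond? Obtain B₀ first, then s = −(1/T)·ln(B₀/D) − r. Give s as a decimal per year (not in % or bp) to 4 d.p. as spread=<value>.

spread=0.0237

d₁ = [ln(V₀/D) + (r + σ²/2)T] / (σ√T)
   = [ln(207.3216/65.7454) + (0.0156 + 0.5·0.4714²)·5.4262] / (0.4714·√5.4262)
   = [1.148482 + 0.687548] / 1.098089 = 1.672023
d₂ = d₁ − σ√T = 1.672023 − 1.098089 = 0.573934
N(d₁) = 0.952740,  N(d₂) = 0.716994,  e^(−rT) = 0.918835
E₀ = V₀·N(d₁) − D·e^(−rT)·N(d₂)
   = 207.3216·0.952740 − 65.7454·0.918835·0.716994 = 154.210598
B₀ = V₀ − E₀ = 207.3216 − 154.210598 = 53.111002
spread = −(1/T)·ln(B₀/D) − r = −(1/5.4262)·ln(53.111002/65.7454) − 0.0156 = 0.02372874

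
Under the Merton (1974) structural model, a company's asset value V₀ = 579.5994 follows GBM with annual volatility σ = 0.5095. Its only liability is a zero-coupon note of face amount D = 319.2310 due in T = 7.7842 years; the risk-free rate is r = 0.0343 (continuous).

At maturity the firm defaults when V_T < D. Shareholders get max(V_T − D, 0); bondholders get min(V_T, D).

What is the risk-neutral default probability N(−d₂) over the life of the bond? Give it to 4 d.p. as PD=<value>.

d₁ = [ln(V₀/D) + (r + σ²/2)T] / (σ√T)
   = [ln(579.5994/319.2310) + (0.0343 + 0.5·0.5095²)·7.7842] / (0.5095·√7.7842)
   = [0.596422 + 1.277349] / 1.421514 = 1.318152
d₂ = d₁ − σ√T = 1.318152 − 1.421514 = -0.103362
risk-neutral PD = N(−d₂) = N(0.103362) = 0.541162

PD=0.5412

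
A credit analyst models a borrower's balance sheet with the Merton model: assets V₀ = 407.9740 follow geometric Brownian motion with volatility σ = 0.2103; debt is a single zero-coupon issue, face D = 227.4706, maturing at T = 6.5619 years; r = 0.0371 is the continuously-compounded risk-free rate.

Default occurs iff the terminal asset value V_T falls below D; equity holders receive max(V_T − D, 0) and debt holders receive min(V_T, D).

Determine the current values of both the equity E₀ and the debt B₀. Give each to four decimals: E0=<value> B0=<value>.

E0=233.4708 B0=174.5032

d₁ = [ln(V₀/D) + (r + σ²/2)T] / (σ√T)
   = [ln(407.9740/227.4706) + (0.0371 + 0.5·0.2103²)·6.5619] / (0.2103·√6.5619)
   = [0.584182 + 0.388550] / 0.538709 = 1.805674
d₂ = d₁ − σ√T = 1.805674 − 0.538709 = 1.266965
N(d₁) = 0.964515,  N(d₂) = 0.897416,  e^(−rT) = 0.783921
E₀ = V₀·N(d₁) − D·e^(−rT)·N(d₂)
   = 407.9740·0.964515 − 227.4706·0.783921·0.897416 = 233.470775
B₀ = V₀ − E₀ = 407.9740 − 233.470775 = 174.503225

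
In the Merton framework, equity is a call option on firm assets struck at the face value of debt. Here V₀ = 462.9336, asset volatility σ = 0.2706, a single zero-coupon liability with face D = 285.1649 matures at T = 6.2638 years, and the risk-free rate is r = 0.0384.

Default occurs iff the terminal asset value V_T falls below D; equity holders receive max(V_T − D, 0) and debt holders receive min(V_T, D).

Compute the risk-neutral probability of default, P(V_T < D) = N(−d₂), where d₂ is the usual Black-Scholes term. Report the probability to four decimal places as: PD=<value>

PD=0.2321

d₁ = [ln(V₀/D) + (r + σ²/2)T] / (σ√T)
   = [ln(462.9336/285.1649) + (0.0384 + 0.5·0.2706²)·6.2638] / (0.2706·√6.2638)
   = [0.484516 + 0.469861] / 0.677246 = 1.409202
d₂ = d₁ − σ√T = 1.409202 − 0.677246 = 0.731956
risk-neutral PD = N(−d₂) = N(-0.731956) = 0.232098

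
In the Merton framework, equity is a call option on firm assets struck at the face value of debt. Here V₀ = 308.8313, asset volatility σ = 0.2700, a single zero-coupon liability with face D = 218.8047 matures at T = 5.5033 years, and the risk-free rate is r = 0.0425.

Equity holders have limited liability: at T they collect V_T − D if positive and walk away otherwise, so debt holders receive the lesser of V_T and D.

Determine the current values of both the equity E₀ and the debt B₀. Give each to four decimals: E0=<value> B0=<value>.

E0=149.5777 B0=159.2536

d₁ = [ln(V₀/D) + (r + σ²/2)T] / (σ√T)
   = [ln(308.8313/218.8047) + (0.0425 + 0.5·0.2700²)·5.5033] / (0.2700·√5.5033)
   = [0.344616 + 0.434486] / 0.633396 = 1.230038
d₂ = d₁ − σ√T = 1.230038 − 0.633396 = 0.596642
N(d₁) = 0.890659,  N(d₂) = 0.724627,  e^(−rT) = 0.791449
E₀ = V₀·N(d₁) − D·e^(−rT)·N(d₂)
   = 308.8313·0.890659 − 218.8047·0.791449·0.724627 = 149.577675
B₀ = V₀ − E₀ = 308.8313 − 149.577675 = 159.253625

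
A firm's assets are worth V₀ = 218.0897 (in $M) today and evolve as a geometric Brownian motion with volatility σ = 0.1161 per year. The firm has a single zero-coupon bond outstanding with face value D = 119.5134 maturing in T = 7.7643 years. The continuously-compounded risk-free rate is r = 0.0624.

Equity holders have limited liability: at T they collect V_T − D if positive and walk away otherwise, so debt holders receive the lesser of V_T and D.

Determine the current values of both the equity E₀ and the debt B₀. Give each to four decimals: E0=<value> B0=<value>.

E0=144.4724 B0=73.6173

d₁ = [ln(V₀/D) + (r + σ²/2)T] / (σ√T)
   = [ln(218.0897/119.5134) + (0.0624 + 0.5·0.1161²)·7.7643] / (0.1161·√7.7643)
   = [0.601478 + 0.536821] / 0.323507 = 3.518624
d₂ = d₁ − σ√T = 3.518624 − 0.323507 = 3.195117
N(d₁) = 0.999783,  N(d₂) = 0.999301,  e^(−rT) = 0.616010
E₀ = V₀·N(d₁) − D·e^(−rT)·N(d₂)
   = 218.0897·0.999783 − 119.5134·0.616010·0.999301 = 144.472417
B₀ = V₀ − E₀ = 218.0897 − 144.472417 = 73.617283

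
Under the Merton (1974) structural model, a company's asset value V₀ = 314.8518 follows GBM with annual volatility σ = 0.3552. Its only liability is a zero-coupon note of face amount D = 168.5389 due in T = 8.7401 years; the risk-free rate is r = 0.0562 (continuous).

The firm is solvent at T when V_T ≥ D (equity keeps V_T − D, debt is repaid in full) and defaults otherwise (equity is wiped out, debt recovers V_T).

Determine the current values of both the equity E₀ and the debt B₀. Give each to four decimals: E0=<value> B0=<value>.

E0=224.5030 B0=90.3488

d₁ = [ln(V₀/D) + (r + σ²/2)T] / (σ√T)
   = [ln(314.8518/168.5389) + (0.0562 + 0.5·0.3552²)·8.7401] / (0.3552·√8.7401)
   = [0.624935 + 1.042550] / 1.050101 = 1.587928
d₂ = d₁ − σ√T = 1.587928 − 1.050101 = 0.537827
N(d₁) = 0.943849,  N(d₂) = 0.704652,  e^(−rT) = 0.611896
E₀ = V₀·N(d₁) − D·e^(−rT)·N(d₂)
   = 314.8518·0.943849 − 168.5389·0.611896·0.704652 = 224.502993
B₀ = V₀ − E₀ = 314.8518 − 224.502993 = 90.348807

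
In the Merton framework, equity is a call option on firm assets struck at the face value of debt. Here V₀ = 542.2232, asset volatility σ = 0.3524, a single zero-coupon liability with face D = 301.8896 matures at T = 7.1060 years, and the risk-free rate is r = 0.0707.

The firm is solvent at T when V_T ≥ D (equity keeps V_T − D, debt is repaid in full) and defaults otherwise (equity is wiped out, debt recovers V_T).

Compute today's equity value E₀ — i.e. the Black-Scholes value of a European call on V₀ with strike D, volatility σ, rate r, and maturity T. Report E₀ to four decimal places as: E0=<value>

d₁ = [ln(V₀/D) + (r + σ²/2)T] / (σ√T)
   = [ln(542.2232/301.8896) + (0.0707 + 0.5·0.3524²)·7.1060] / (0.3524·√7.1060)
   = [0.585616 + 0.943626] / 0.939396 = 1.627901
d₂ = d₁ − σ√T = 1.627901 − 0.939396 = 0.688505
N(d₁) = 0.948227,  N(d₂) = 0.754433,  e^(−rT) = 0.605080
E₀ = V₀·N(d₁) − D·e^(−rT)·N(d₂)
   = 542.2232·0.948227 − 301.8896·0.605080·0.754433 = 376.340422

E0=376.3404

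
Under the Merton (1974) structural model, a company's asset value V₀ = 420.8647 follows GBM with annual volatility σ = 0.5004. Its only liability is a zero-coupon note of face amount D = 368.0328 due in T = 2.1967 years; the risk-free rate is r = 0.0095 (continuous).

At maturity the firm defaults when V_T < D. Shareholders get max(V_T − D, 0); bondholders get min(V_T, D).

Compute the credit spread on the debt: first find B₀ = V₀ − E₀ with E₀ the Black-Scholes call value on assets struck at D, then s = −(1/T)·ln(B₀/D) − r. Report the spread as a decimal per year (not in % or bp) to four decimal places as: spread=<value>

d₁ = [ln(V₀/D) + (r + σ²/2)T] / (σ√T)
   = [ln(420.8647/368.0328) + (0.0095 + 0.5·0.5004²)·2.1967] / (0.5004·√2.1967)
   = [0.134139 + 0.295896] / 0.741656 = 0.579831
d₂ = d₁ − σ√T = 0.579831 − 0.741656 = -0.161826
N(d₁) = 0.718986,  N(d₂) = 0.435722,  e^(−rT) = 0.979348
E₀ = V₀·N(d₁) − D·e^(−rT)·N(d₂)
   = 420.8647·0.718986 − 368.0328·0.979348·0.435722 = 145.547634
B₀ = V₀ − E₀ = 420.8647 − 145.547634 = 275.317066
spread = −(1/T)·ln(B₀/D) − r = −(1/2.1967)·ln(275.317066/368.0328) − 0.0095 = 0.12262941

spread=0.1226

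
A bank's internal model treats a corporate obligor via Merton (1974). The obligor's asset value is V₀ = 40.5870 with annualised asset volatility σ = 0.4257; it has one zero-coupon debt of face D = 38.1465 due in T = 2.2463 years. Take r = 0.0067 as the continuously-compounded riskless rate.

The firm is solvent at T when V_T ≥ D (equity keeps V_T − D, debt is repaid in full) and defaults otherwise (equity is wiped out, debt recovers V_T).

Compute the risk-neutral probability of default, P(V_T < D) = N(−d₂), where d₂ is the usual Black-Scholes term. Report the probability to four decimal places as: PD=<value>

PD=0.5786

d₁ = [ln(V₀/D) + (r + σ²/2)T] / (σ√T)
   = [ln(40.5870/38.1465) + (0.0067 + 0.5·0.4257²)·2.2463] / (0.4257·√2.2463)
   = [0.062014 + 0.218588] / 0.638025 = 0.439798
d₂ = d₁ − σ√T = 0.439798 − 0.638025 = -0.198227
risk-neutral PD = N(−d₂) = N(0.198227) = 0.578566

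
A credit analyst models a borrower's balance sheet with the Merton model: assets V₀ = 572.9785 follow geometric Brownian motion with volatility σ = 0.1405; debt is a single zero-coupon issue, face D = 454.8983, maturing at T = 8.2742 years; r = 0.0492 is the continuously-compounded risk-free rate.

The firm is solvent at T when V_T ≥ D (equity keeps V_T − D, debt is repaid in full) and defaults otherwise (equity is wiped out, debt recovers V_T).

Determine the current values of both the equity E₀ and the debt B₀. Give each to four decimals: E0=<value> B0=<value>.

E0=274.2613 B0=298.7172

d₁ = [ln(V₀/D) + (r + σ²/2)T] / (σ√T)
   = [ln(572.9785/454.8983) + (0.0492 + 0.5·0.1405²)·8.2742] / (0.1405·√8.2742)
   = [0.230774 + 0.488758] / 0.404147 = 1.780373
d₂ = d₁ − σ√T = 1.780373 − 0.404147 = 1.376226
N(d₁) = 0.962493,  N(d₂) = 0.915624,  e^(−rT) = 0.665584
E₀ = V₀·N(d₁) − D·e^(−rT)·N(d₂)
   = 572.9785·0.962493 − 454.8983·0.665584·0.915624 = 274.261282
B₀ = V₀ − E₀ = 572.9785 − 274.261282 = 298.717218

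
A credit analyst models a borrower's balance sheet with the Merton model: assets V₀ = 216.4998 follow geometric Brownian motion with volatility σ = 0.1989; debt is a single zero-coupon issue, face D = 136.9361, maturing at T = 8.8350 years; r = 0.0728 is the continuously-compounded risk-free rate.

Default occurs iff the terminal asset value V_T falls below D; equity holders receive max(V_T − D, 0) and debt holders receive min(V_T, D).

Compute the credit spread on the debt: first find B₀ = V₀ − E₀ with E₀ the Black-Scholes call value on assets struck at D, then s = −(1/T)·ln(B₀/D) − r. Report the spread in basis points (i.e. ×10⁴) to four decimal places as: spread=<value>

spread=13.7406

d₁ = [ln(V₀/D) + (r + σ²/2)T] / (σ√T)
   = [ln(216.4998/136.9361) + (0.0728 + 0.5·0.1989²)·8.8350] / (0.1989·√8.8350)
   = [0.458075 + 0.817950] / 0.591205 = 2.158346
d₂ = d₁ − σ√T = 2.158346 − 0.591205 = 1.567141
N(d₁) = 0.984550,  N(d₂) = 0.941459,  e^(−rT) = 0.525614
E₀ = V₀·N(d₁) − D·e^(−rT)·N(d₂)
   = 216.4998·0.984550 − 136.9361·0.525614·0.941459 = 145.392743
B₀ = V₀ − E₀ = 216.4998 − 145.392743 = 71.107057
spread = −(1/T)·ln(B₀/D) − r = −(1/8.8350)·ln(71.107057/136.9361) − 0.0728 = 0.00137406
in basis points: 0.00137406 × 10⁴ = 13.7406 bp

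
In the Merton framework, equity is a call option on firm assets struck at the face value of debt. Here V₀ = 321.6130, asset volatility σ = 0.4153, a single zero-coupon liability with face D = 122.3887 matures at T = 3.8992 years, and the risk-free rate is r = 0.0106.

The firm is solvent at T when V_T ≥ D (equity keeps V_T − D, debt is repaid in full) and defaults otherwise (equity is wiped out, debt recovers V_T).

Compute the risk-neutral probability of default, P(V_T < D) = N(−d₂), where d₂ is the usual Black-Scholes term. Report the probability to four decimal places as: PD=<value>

PD=0.2065

d₁ = [ln(V₀/D) + (r + σ²/2)T] / (σ√T)
   = [ln(321.6130/122.3887) + (0.0106 + 0.5·0.4153²)·3.8992] / (0.4153·√3.8992)
   = [0.966147 + 0.377587] / 0.820068 = 1.638565
d₂ = d₁ − σ√T = 1.638565 − 0.820068 = 0.818497
risk-neutral PD = N(−d₂) = N(-0.818497) = 0.206537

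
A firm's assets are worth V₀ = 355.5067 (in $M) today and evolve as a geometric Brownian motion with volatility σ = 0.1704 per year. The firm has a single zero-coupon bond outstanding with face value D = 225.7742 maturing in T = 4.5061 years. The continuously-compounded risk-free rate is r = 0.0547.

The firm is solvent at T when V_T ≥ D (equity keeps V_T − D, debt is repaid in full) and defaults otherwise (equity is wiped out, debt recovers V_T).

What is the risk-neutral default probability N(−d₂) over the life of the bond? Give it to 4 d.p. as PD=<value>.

d₁ = [ln(V₀/D) + (r + σ²/2)T] / (σ√T)
   = [ln(355.5067/225.7742) + (0.0547 + 0.5·0.1704²)·4.5061] / (0.1704·√4.5061)
   = [0.454009 + 0.311904] / 0.361718 = 2.117430
d₂ = d₁ − σ√T = 2.117430 − 0.361718 = 1.755712
risk-neutral PD = N(−d₂) = N(-1.755712) = 0.039569

PD=0.0396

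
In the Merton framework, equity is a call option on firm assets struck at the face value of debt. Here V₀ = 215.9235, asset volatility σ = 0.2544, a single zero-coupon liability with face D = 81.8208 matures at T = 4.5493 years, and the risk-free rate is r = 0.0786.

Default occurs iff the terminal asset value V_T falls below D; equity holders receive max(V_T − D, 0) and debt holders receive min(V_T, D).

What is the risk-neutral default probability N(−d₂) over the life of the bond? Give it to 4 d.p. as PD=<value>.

PD=0.0148

d₁ = [ln(V₀/D) + (r + σ²/2)T] / (σ√T)
   = [ln(215.9235/81.8208) + (0.0786 + 0.5·0.2544²)·4.5493] / (0.2544·√4.5493)
   = [0.970393 + 0.504789] / 0.542612 = 2.718667
d₂ = d₁ − σ√T = 2.718667 − 0.542612 = 2.176055
risk-neutral PD = N(−d₂) = N(-2.176055) = 0.014776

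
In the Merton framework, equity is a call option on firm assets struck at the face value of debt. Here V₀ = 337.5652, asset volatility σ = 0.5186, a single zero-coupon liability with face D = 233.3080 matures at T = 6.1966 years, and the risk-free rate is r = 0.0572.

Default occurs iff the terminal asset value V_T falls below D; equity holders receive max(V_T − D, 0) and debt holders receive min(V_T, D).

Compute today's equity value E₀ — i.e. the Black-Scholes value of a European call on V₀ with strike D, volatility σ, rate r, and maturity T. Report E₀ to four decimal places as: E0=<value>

d₁ = [ln(V₀/D) + (r + σ²/2)T] / (σ√T)
   = [ln(337.5652/233.3080) + (0.0572 + 0.5·0.5186²)·6.1966] / (0.5186·√6.1966)
   = [0.369399 + 1.187721] / 1.290949 = 1.206182
d₂ = d₁ − σ√T = 1.206182 − 1.290949 = -0.084767
N(d₁) = 0.886126,  N(d₂) = 0.466223,  e^(−rT) = 0.701562
E₀ = V₀·N(d₁) − D·e^(−rT)·N(d₂)
   = 337.5652·0.886126 − 233.3080·0.701562·0.466223 = 222.813964

E0=222.8140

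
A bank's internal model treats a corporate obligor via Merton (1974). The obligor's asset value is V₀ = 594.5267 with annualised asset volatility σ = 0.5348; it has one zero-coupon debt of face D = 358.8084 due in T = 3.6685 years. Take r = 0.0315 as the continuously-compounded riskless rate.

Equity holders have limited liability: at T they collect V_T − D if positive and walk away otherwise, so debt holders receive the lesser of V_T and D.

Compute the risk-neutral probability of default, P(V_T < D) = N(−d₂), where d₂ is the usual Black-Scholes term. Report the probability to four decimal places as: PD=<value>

d₁ = [ln(V₀/D) + (r + σ²/2)T] / (σ√T)
   = [ln(594.5267/358.8084) + (0.0315 + 0.5·0.5348²)·3.6685] / (0.5348·√3.6685)
   = [0.504977 + 0.640174] / 1.024320 = 1.117962
d₂ = d₁ − σ√T = 1.117962 − 1.024320 = 0.093642
risk-neutral PD = N(−d₂) = N(-0.093642) = 0.462697

PD=0.4627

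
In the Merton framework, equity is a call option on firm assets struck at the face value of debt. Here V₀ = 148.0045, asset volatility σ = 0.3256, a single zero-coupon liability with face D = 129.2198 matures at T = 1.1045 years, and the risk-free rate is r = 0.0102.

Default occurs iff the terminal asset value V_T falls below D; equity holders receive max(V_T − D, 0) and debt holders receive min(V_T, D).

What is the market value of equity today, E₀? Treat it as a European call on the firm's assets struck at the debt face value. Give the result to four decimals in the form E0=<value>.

E0=30.5303

d₁ = [ln(V₀/D) + (r + σ²/2)T] / (σ√T)
   = [ln(148.0045/129.2198) + (0.0102 + 0.5·0.3256²)·1.1045] / (0.3256·√1.1045)
   = [0.135728 + 0.069813] / 0.342190 = 0.600663
d₂ = d₁ − σ√T = 0.600663 − 0.342190 = 0.258473
N(d₁) = 0.725968,  N(d₂) = 0.601979,  e^(−rT) = 0.988797
E₀ = V₀·N(d₁) − D·e^(−rT)·N(d₂)
   = 148.0045·0.725968 − 129.2198·0.988797·0.601979 = 30.530310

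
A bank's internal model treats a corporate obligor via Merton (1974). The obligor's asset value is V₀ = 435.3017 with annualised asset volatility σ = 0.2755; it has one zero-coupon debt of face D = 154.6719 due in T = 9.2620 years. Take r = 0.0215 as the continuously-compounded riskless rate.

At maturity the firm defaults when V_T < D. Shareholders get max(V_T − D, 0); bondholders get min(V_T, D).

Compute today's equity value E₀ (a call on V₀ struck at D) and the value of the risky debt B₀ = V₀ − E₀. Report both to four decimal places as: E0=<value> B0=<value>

d₁ = [ln(V₀/D) + (r + σ²/2)T] / (σ√T)
   = [ln(435.3017/154.6719) + (0.0215 + 0.5·0.2755²)·9.2620] / (0.2755·√9.2620)
   = [1.034733 + 0.550627] / 0.838444 = 1.890837
d₂ = d₁ − σ√T = 1.890837 − 0.838444 = 1.052393
N(d₁) = 0.970677,  N(d₂) = 0.853690,  e^(−rT) = 0.819441
E₀ = V₀·N(d₁) − D·e^(−rT)·N(d₂)
   = 435.3017·0.970677 − 154.6719·0.819441·0.853690 = 314.336779
B₀ = V₀ − E₀ = 435.3017 − 314.336779 = 120.964921

E0=314.3368 B0=120.9649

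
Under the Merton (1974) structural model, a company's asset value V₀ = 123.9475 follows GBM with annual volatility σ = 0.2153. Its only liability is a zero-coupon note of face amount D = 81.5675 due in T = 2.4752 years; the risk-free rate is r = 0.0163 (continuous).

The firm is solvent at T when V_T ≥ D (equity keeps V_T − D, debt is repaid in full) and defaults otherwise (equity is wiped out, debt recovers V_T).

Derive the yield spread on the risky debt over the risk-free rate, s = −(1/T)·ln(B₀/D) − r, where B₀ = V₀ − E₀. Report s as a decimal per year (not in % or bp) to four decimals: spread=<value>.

d₁ = [ln(V₀/D) + (r + σ²/2)T] / (σ√T)
   = [ln(123.9475/81.5675) + (0.0163 + 0.5·0.2153²)·2.4752] / (0.2153·√2.4752)
   = [0.418427 + 0.097714] / 0.338727 = 1.523768
d₂ = d₁ − σ√T = 1.523768 − 0.338727 = 1.185042
N(d₁) = 0.936217,  N(d₂) = 0.882000,  e^(−rT) = 0.960457
E₀ = V₀·N(d₁) − D·e^(−rT)·N(d₂)
   = 123.9475·0.936217 − 81.5675·0.960457·0.882000 = 46.944023
B₀ = V₀ − E₀ = 123.9475 − 46.944023 = 77.003477
spread = −(1/T)·ln(B₀/D) − r = −(1/2.4752)·ln(77.003477/81.5675) − 0.0163 = 0.00696290

spread=0.0070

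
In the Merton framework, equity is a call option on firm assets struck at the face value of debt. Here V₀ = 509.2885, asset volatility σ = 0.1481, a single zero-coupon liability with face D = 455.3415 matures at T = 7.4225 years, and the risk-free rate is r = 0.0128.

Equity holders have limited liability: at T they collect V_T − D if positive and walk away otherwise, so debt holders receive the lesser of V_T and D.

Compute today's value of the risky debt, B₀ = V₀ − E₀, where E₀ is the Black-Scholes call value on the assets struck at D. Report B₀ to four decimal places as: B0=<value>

B0=378.5311

d₁ = [ln(V₀/D) + (r + σ²/2)T] / (σ√T)
   = [ln(509.2885/455.3415) + (0.0128 + 0.5·0.1481²)·7.4225] / (0.1481·√7.4225)
   = [0.111967 + 0.176409] / 0.403488 = 0.714709
d₂ = d₁ − σ√T = 0.714709 − 0.403488 = 0.311221
N(d₁) = 0.762605,  N(d₂) = 0.622184,  e^(−rT) = 0.909366
E₀ = V₀·N(d₁) − D·e^(−rT)·N(d₂)
   = 509.2885·0.762605 − 455.3415·0.909366·0.622184 = 130.757378
B₀ = V₀ − E₀ = 509.2885 − 130.757378 = 378.531122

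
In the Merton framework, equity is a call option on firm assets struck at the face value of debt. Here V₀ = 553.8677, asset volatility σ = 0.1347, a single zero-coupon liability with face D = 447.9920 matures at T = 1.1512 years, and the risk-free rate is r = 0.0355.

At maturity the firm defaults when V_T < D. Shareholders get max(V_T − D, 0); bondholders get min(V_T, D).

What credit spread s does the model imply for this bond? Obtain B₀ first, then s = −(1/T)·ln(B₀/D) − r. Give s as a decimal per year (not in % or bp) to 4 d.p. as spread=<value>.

d₁ = [ln(V₀/D) + (r + σ²/2)T] / (σ√T)
   = [ln(553.8677/447.9920) + (0.0355 + 0.5·0.1347²)·1.1512] / (0.1347·√1.1512)
   = [0.212150 + 0.051311] / 0.144525 = 1.822950
d₂ = d₁ − σ√T = 1.822950 − 0.144525 = 1.678425
N(d₁) = 0.965844,  N(d₂) = 0.953368,  e^(−rT) = 0.959956
E₀ = V₀·N(d₁) − D·e^(−rT)·N(d₂)
   = 553.8677·0.965844 − 447.9920·0.959956·0.953368 = 124.951627
B₀ = V₀ − E₀ = 553.8677 − 124.951627 = 428.916073
spread = −(1/T)·ln(B₀/D) − r = −(1/1.1512)·ln(428.916073/447.9920) − 0.0355 = 0.00229891

spread=0.0023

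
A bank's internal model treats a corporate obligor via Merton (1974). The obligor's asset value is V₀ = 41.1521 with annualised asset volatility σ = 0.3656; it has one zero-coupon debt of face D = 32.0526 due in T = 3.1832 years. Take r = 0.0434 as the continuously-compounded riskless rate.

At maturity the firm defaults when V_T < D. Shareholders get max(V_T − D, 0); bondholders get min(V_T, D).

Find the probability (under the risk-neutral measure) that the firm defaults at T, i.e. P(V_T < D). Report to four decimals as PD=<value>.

PD=0.3941

d₁ = [ln(V₀/D) + (r + σ²/2)T] / (σ√T)
   = [ln(41.1521/32.0526) + (0.0434 + 0.5·0.3656²)·3.1832] / (0.3656·√3.1832)
   = [0.249897 + 0.350889] / 0.652286 = 0.921047
d₂ = d₁ − σ√T = 0.921047 − 0.652286 = 0.268761
risk-neutral PD = N(−d₂) = N(-0.268761) = 0.394057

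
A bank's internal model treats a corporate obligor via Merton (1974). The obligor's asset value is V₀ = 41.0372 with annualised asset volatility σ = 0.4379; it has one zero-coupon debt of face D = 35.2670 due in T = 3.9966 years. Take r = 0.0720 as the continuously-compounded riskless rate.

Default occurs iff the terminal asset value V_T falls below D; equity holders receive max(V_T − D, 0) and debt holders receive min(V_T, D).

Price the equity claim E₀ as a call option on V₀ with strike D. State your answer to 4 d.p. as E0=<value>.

E0=20.0078

d₁ = [ln(V₀/D) + (r + σ²/2)T] / (σ√T)
   = [ln(41.0372/35.2670) + (0.0720 + 0.5·0.4379²)·3.9966] / (0.4379·√3.9966)
   = [0.151531 + 0.670942] / 0.875428 = 0.939510
d₂ = d₁ − σ√T = 0.939510 − 0.875428 = 0.064083
N(d₁) = 0.826266,  N(d₂) = 0.525548,  e^(−rT) = 0.749945
E₀ = V₀·N(d₁) − D·e^(−rT)·N(d₂)
   = 41.0372·0.826266 − 35.2670·0.749945·0.525548 = 20.007773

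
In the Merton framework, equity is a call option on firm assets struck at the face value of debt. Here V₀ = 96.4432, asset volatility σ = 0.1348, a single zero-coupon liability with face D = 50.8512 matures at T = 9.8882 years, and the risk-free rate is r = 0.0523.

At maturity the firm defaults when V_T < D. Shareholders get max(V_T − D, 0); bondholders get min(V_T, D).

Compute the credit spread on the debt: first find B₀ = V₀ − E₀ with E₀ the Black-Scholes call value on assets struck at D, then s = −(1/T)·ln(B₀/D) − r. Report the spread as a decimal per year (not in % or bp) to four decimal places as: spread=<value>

d₁ = [ln(V₀/D) + (r + σ²/2)T] / (σ√T)
   = [ln(96.4432/50.8512) + (0.0523 + 0.5·0.1348²)·9.8882] / (0.1348·√9.8882)
   = [0.640051 + 0.606992] / 0.423885 = 2.941933
d₂ = d₁ − σ√T = 2.941933 − 0.423885 = 2.518048
N(d₁) = 0.998369,  N(d₂) = 0.994100,  e^(−rT) = 0.596216
E₀ = V₀·N(d₁) − D·e^(−rT)·N(d₂)
   = 96.4432·0.998369 − 50.8512·0.596216·0.994100 = 66.146524
B₀ = V₀ − E₀ = 96.4432 − 66.146524 = 30.296676
spread = −(1/T)·ln(B₀/D) − r = −(1/9.8882)·ln(30.296676/50.8512) − 0.0523 = 0.00007209

spread=0.0001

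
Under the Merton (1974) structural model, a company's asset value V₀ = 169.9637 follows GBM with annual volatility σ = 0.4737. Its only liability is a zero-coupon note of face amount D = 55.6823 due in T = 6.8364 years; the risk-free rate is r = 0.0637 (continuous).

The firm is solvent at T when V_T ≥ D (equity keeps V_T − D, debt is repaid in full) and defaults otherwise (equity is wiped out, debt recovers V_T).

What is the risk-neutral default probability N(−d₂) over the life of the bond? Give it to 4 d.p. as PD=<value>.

PD=0.2633

d₁ = [ln(V₀/D) + (r + σ²/2)T] / (σ√T)
   = [ln(169.9637/55.6823) + (0.0637 + 0.5·0.4737²)·6.8364] / (0.4737·√6.8364)
   = [1.115923 + 1.202494] / 1.238560 = 1.871865
d₂ = d₁ − σ√T = 1.871865 − 1.238560 = 0.633304
risk-neutral PD = N(−d₂) = N(-0.633304) = 0.263267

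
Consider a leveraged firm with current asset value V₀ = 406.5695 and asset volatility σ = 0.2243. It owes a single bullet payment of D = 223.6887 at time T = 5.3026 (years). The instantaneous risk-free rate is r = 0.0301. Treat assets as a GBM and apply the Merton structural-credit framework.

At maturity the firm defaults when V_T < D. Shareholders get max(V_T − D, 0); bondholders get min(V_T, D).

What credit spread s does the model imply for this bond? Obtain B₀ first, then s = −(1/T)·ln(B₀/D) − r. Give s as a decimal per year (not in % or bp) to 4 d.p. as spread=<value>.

d₁ = [ln(V₀/D) + (r + σ²/2)T] / (σ√T)
   = [ln(406.5695/223.6887) + (0.0301 + 0.5·0.2243²)·5.3026] / (0.2243·√5.3026)
   = [0.597500 + 0.292996] / 0.516504 = 1.724083
d₂ = d₁ − σ√T = 1.724083 − 0.516504 = 1.207579
N(d₁) = 0.957654,  N(d₂) = 0.886395,  e^(−rT) = 0.852478
E₀ = V₀·N(d₁) − D·e^(−rT)·N(d₂)
   = 406.5695·0.957654 − 223.6887·0.852478·0.886395 = 220.326333
B₀ = V₀ − E₀ = 406.5695 − 220.326333 = 186.243167
spread = −(1/T)·ln(B₀/D) − r = −(1/5.3026)·ln(186.243167/223.6887) − 0.0301 = 0.00444950

spread=0.0044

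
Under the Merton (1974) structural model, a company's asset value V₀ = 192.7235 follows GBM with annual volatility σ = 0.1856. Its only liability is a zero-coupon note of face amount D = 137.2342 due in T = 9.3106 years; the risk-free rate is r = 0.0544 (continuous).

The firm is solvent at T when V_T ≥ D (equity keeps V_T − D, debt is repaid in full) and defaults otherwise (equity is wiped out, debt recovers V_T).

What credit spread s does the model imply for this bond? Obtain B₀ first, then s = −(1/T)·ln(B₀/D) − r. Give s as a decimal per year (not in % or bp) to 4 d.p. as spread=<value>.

d₁ = [ln(V₀/D) + (r + σ²/2)T] / (σ√T)
   = [ln(192.7235/137.2342) + (0.0544 + 0.5·0.1856²)·9.3106] / (0.1856·√9.3106)
   = [0.339568 + 0.666859] / 0.566326 = 1.777115
d₂ = d₁ − σ√T = 1.777115 − 0.566326 = 1.210788
N(d₁) = 0.962225,  N(d₂) = 0.887012,  e^(−rT) = 0.602603
E₀ = V₀·N(d₁) − D·e^(−rT)·N(d₂)
   = 192.7235·0.962225 − 137.2342·0.602603·0.887012 = 112.089562
B₀ = V₀ − E₀ = 192.7235 − 112.089562 = 80.633938
spread = −(1/T)·ln(B₀/D) − r = −(1/9.3106)·ln(80.633938/137.2342) − 0.0544 = 0.00271440

spread=0.0027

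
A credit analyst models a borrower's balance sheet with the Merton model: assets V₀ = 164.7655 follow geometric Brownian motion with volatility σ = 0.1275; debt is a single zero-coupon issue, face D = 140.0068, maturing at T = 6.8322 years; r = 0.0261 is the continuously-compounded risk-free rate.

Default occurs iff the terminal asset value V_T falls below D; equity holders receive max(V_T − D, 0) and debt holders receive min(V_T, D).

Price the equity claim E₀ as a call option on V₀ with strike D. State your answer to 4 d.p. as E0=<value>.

d₁ = [ln(V₀/D) + (r + σ²/2)T] / (σ√T)
   = [ln(164.7655/140.0068) + (0.0261 + 0.5·0.1275²)·6.8322] / (0.1275·√6.8322)
   = [0.162832 + 0.233853] / 0.333266 = 1.190299
d₂ = d₁ − σ√T = 1.190299 − 0.333266 = 0.857033
N(d₁) = 0.883036,  N(d₂) = 0.804287,  e^(−rT) = 0.836674
E₀ = V₀·N(d₁) − D·e^(−rT)·N(d₂)
   = 164.7655·0.883036 − 140.0068·0.836674·0.804287 = 51.279567

E0=51.2796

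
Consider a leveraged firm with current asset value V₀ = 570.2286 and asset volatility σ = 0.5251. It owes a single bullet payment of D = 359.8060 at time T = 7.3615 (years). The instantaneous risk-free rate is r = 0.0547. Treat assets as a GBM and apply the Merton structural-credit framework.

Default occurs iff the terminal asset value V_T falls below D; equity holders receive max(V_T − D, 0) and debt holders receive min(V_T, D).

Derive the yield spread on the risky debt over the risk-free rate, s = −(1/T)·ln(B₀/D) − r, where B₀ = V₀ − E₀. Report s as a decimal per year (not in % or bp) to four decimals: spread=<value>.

d₁ = [ln(V₀/D) + (r + σ²/2)T] / (σ√T)
   = [ln(570.2286/359.8060) + (0.0547 + 0.5·0.5251²)·7.3615] / (0.5251·√7.3615)
   = [0.460472 + 1.417567] / 1.424706 = 1.318195
d₂ = d₁ − σ√T = 1.318195 − 1.424706 = -0.106511
N(d₁) = 0.906281,  N(d₂) = 0.457588,  e^(−rT) = 0.668530
E₀ = V₀·N(d₁) − D·e^(−rT)·N(d₂)
   = 570.2286·0.906281 − 359.8060·0.668530·0.457588 = 406.718384
B₀ = V₀ − E₀ = 570.2286 − 406.718384 = 163.510216
spread = −(1/T)·ln(B₀/D) − r = −(1/7.3615)·ln(163.510216/359.8060) − 0.0547 = 0.05243707

spread=0.0524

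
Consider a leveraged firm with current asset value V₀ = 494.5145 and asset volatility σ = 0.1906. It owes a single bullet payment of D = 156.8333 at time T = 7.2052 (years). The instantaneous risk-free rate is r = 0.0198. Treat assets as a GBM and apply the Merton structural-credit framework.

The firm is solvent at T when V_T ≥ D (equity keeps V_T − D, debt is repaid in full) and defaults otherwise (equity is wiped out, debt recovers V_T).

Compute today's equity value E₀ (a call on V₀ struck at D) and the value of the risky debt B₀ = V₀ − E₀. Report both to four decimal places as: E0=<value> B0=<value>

d₁ = [ln(V₀/D) + (r + σ²/2)T] / (σ√T)
   = [ln(494.5145/156.8333) + (0.0198 + 0.5·0.1906²)·7.2052] / (0.1906·√7.2052)
   = [1.148393 + 0.273540] / 0.511618 = 2.779285
d₂ = d₁ − σ√T = 2.779285 − 0.511618 = 2.267667
N(d₁) = 0.997276,  N(d₂) = 0.988325,  e^(−rT) = 0.867046
E₀ = V₀·N(d₁) − D·e^(−rT)·N(d₂)
   = 494.5145·0.997276 − 156.8333·0.867046·0.988325 = 358.773304
B₀ = V₀ − E₀ = 494.5145 − 358.773304 = 135.741196

E0=358.7733 B0=135.7412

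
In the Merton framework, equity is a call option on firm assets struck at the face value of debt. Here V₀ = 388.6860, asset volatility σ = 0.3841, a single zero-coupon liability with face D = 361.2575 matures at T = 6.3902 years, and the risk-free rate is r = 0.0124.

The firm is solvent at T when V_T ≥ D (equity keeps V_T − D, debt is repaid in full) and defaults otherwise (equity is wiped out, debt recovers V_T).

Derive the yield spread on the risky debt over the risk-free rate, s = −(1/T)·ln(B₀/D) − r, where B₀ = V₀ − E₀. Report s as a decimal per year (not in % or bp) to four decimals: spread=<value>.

spread=0.0616

d₁ = [ln(V₀/D) + (r + σ²/2)T] / (σ√T)
   = [ln(388.6860/361.2575) + (0.0124 + 0.5·0.3841²)·6.3902] / (0.3841·√6.3902)
   = [0.073181 + 0.550621] / 0.970960 = 0.642458
d₂ = d₁ − σ√T = 0.642458 − 0.970960 = -0.328502
N(d₁) = 0.739712,  N(d₂) = 0.371266,  e^(−rT) = 0.923820
E₀ = V₀·N(d₁) − D·e^(−rT)·N(d₂)
   = 388.6860·0.739712 − 361.2575·0.923820·0.371266 = 163.610650
B₀ = V₀ − E₀ = 388.6860 − 163.610650 = 225.075350
spread = −(1/T)·ln(B₀/D) − r = −(1/6.3902)·ln(225.075350/361.2575) − 0.0124 = 0.06164397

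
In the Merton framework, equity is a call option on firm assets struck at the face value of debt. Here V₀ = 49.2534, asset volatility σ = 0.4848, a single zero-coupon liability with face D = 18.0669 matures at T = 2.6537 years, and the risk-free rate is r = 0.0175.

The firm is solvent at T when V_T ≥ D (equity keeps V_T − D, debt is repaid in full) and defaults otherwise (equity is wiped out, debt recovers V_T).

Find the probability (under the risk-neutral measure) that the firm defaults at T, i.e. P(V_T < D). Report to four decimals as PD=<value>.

d₁ = [ln(V₀/D) + (r + σ²/2)T] / (σ√T)
   = [ln(49.2534/18.0669) + (0.0175 + 0.5·0.4848²)·2.6537] / (0.4848·√2.6537)
   = [1.002897 + 0.358291] / 0.789748 = 1.723572
d₂ = d₁ − σ√T = 1.723572 − 0.789748 = 0.933824
risk-neutral PD = N(−d₂) = N(-0.933824) = 0.175197

PD=0.1752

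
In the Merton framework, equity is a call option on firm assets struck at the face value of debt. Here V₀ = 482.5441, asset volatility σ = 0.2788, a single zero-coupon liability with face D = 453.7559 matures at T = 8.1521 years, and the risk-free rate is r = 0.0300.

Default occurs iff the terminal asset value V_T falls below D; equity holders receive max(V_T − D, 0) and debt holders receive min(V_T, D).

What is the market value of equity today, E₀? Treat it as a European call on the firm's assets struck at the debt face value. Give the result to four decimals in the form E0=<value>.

d₁ = [ln(V₀/D) + (r + σ²/2)T] / (σ√T)
   = [ln(482.5441/453.7559) + (0.0300 + 0.5·0.2788²)·8.1521] / (0.2788·√8.1521)
   = [0.061513 + 0.561392] / 0.796026 = 0.782518
d₂ = d₁ − σ√T = 0.782518 − 0.796026 = -0.013509
N(d₁) = 0.783045,  N(d₂) = 0.494611,  e^(−rT) = 0.783047
E₀ = V₀·N(d₁) − D·e^(−rT)·N(d₂)
   = 482.5441·0.783045 − 453.7559·0.783047·0.494611 = 202.112430

E0=202.1124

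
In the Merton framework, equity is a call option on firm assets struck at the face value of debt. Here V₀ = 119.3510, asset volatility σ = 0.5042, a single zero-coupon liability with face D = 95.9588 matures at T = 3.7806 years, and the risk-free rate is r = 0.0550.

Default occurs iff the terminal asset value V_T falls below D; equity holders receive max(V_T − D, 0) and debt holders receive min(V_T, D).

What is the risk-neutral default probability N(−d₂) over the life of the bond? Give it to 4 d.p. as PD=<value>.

PD=0.5222

d₁ = [ln(V₀/D) + (r + σ²/2)T] / (σ√T)
   = [ln(119.3510/95.9588) + (0.0550 + 0.5·0.5042²)·3.7806] / (0.5042·√3.7806)
   = [0.218150 + 0.688481] / 0.980355 = 0.924798
d₂ = d₁ − σ√T = 0.924798 − 0.980355 = -0.055556
risk-neutral PD = N(−d₂) = N(0.055556) = 0.522152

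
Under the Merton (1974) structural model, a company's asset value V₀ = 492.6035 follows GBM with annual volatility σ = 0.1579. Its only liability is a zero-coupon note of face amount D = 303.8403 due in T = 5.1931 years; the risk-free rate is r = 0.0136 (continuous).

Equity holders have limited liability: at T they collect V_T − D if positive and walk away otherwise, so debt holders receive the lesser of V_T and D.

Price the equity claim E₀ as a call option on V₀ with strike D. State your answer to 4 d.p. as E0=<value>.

E0=213.0397

d₁ = [ln(V₀/D) + (r + σ²/2)T] / (σ√T)
   = [ln(492.6035/303.8403) + (0.0136 + 0.5·0.1579²)·5.1931] / (0.1579·√5.1931)
   = [0.483202 + 0.135364] / 0.359828 = 1.719060
d₂ = d₁ − σ√T = 1.719060 − 0.359828 = 1.359232
N(d₁) = 0.957198,  N(d₂) = 0.912963,  e^(−rT) = 0.931810
E₀ = V₀·N(d₁) − D·e^(−rT)·N(d₂)
   = 492.6035·0.957198 − 303.8403·0.931810·0.912963 = 213.039672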